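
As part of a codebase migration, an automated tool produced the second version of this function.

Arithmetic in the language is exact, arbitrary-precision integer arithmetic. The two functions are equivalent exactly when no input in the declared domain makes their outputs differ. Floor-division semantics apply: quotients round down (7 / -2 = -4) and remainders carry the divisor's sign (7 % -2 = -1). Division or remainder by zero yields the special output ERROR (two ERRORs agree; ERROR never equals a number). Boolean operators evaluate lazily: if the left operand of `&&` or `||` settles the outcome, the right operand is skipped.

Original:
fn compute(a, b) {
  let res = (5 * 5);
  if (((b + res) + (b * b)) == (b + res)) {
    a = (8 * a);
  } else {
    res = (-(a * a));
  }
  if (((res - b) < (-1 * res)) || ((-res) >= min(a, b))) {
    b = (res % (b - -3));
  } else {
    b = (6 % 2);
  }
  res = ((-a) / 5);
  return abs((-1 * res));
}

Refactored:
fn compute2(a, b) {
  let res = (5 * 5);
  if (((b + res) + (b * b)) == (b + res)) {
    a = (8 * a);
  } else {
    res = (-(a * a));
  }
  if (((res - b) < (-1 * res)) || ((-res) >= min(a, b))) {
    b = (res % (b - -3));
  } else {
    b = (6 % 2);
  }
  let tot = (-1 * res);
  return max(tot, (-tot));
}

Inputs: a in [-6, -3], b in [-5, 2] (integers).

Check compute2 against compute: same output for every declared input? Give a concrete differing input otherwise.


Not equivalent: a=-6, b=-5 separates them (1 vs 36).
compute: res=25, then (((b + res) + (b * b)) == (b + res)) is false, then res=-36, then (((res - b) < (-1 * res)) || ((-res) >= min(a, b))) is true, then b=0, then res=1, then returns 1
compute2: res=25, then (((b + res) + (b * b)) == (b + res)) is false, then res=-36, then (((res - b) < (-1 * res)) || ((-res) >= min(a, b))) is true, then b=0, then tot=36, then returns 36
verdict: not equivalent; witness: a=-6, b=-5


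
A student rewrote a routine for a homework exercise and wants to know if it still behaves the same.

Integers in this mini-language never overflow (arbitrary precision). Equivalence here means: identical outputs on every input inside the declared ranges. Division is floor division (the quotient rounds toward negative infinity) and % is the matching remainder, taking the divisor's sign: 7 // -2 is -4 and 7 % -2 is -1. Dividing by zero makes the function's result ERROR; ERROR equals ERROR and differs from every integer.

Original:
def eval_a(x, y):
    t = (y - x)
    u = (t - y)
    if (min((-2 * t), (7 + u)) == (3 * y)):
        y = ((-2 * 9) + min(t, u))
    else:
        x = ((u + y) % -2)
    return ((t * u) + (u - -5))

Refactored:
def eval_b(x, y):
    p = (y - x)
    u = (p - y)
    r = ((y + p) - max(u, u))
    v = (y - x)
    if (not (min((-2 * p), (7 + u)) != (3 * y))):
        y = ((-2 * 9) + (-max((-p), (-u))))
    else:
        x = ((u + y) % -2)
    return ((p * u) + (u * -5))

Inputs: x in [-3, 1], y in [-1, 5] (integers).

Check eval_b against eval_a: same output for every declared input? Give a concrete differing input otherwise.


Not equivalent: x=-3, y=-1 separates them (14 vs -9).
eval_a: t := 2 | u := 3 | (min((-2 * t), (7 + u)) == (3 * y)): false | x := 0 | result 14
eval_b: p := 2 | u := 3 | r := -2 | v := 2 | (not (min((-2 * p), (7 + u)) != (3 * y))): false | x := 0 | result -9
verdict: not equivalent; witness: x=-3, y=-1


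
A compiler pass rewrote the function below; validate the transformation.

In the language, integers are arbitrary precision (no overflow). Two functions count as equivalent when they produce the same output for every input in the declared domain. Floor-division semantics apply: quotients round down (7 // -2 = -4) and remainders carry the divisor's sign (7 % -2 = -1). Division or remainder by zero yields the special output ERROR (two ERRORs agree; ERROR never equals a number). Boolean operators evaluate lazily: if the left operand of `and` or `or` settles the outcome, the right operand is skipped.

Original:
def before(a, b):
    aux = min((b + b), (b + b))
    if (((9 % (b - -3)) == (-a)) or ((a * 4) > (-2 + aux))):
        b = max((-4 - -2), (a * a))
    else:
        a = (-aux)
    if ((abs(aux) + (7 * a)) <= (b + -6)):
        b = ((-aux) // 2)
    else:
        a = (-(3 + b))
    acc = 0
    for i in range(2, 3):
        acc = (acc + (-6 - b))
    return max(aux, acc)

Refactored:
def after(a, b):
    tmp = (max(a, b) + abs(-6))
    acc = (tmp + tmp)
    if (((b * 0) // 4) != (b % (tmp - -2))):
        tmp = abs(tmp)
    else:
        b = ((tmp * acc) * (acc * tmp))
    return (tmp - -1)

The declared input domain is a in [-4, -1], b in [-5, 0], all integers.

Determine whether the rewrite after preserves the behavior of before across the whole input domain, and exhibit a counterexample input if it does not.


a=-4, b=-5 yields -1 from before but 3 from after.
verdict: not equivalent; witness: a=-4, b=-5


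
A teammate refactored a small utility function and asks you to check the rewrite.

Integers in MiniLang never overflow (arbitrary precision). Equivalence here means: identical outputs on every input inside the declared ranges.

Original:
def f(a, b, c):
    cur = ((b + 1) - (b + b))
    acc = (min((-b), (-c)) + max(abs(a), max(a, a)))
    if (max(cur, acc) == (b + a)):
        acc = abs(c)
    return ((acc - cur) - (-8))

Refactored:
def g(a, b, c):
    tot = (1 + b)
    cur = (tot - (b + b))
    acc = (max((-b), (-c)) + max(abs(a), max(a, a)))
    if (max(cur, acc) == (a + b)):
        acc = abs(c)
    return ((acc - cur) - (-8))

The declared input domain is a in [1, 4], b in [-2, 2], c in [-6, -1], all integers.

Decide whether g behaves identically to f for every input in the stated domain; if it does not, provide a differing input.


The rewrite breaks on a=1, b=-2, c=-6, where the results are 8 and 12.
f: cur becomes 3; next acc becomes 3; next (max(cur, acc) == (b + a)) evaluates to false; next final value 8
g: tot becomes -1; next cur becomes 3; next acc becomes 7; next (max(cur, acc) == (a + b)) evaluates to false; next final value 12
verdict: not equivalent; witness: a=1, b=-2, c=-6


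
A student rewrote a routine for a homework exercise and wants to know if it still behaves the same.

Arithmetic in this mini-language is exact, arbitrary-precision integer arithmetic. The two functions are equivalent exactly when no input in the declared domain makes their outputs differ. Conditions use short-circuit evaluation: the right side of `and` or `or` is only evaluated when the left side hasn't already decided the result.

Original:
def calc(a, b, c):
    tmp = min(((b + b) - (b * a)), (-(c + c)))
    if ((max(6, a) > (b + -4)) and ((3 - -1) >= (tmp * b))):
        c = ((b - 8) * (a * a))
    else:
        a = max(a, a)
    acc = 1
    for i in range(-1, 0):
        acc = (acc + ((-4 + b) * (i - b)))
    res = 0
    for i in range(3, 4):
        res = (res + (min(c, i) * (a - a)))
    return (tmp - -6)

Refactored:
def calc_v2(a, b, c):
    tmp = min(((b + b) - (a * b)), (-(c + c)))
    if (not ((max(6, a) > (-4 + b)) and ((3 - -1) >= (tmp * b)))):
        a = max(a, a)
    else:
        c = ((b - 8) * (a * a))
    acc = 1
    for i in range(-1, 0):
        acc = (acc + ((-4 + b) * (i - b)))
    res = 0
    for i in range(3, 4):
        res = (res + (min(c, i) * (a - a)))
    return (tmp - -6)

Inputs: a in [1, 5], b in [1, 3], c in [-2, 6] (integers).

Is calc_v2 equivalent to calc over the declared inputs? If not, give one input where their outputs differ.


Reading the diff, among the changes: boolean connective usage differs.
Tracing a=4, b=1, c=-1: calc: tmp=-2, then ((max(6, a) > (b + -4)) and ((3 - -1) >= (tmp * b))) is true, then c=-112, then acc=1, then (i=-1), then acc=7, then res=0, then (i=3), then res=0, then returns 4 | calc_v2: tmp=-2, then (not ((max(6, a) > (-4 + b)) and ((3 - -1) >= (tmp * b)))) is false, then c=-112, then acc=1, then (i=-1), then acc=7, then res=0, then (i=3), then res=0, then returns 4 — matching result 4.
Checked all 135 inputs in the declared domain: the outputs agree on every one.
verdict: equivalent


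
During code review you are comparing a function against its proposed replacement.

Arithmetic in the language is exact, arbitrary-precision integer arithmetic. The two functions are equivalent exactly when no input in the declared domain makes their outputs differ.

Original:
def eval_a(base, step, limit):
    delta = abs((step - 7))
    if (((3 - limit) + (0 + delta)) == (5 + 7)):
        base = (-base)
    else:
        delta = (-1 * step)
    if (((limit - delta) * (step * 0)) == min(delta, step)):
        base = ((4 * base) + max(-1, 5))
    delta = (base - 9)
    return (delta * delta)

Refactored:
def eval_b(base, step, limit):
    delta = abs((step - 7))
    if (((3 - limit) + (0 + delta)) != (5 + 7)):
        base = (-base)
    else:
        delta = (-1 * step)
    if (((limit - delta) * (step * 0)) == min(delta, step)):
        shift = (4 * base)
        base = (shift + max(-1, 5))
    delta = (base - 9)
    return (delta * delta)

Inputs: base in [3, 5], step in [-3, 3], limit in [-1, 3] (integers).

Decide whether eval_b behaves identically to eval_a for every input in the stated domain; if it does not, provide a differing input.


Evaluate both at base=3, step=-3, limit=-1.
eval_a: delta=10, then (((3 - limit) + (0 + delta)) == (5 + 7)) is false, then delta=3, then (((limit - delta) * (step * 0)) == min(delta, step)) is false, then delta=-6, then returns 36
eval_b: delta=10, then (((3 - limit) + (0 + delta)) != (5 + 7)) is true, then base=-3, then (((limit - delta) * (step * 0)) == min(delta, step)) is false, then delta=-12, then returns 144
36 against 144: the behavior changed.
verdict: not equivalent; witness: base=3, step=-3, limit=-1


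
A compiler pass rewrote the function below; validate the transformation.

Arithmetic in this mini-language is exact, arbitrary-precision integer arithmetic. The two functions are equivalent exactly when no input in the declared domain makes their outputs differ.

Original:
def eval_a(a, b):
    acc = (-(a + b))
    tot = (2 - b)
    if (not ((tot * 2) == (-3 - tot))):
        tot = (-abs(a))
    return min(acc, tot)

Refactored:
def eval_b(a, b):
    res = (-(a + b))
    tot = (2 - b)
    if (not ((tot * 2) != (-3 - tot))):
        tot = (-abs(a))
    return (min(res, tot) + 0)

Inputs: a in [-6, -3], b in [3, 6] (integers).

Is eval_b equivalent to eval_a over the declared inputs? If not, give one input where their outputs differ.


Consider the input a=-6, b=3.
eval_a: acc := 3 | tot := -1 | (not ((tot * 2) == (-3 - tot))): false | result -1
eval_b: res := 3 | tot := -1 | (not ((tot * 2) != (-3 - tot))): true | tot := -6 | result -6
-1 against -6: the behavior changed.
verdict: not equivalent; witness: a=-6, b=3


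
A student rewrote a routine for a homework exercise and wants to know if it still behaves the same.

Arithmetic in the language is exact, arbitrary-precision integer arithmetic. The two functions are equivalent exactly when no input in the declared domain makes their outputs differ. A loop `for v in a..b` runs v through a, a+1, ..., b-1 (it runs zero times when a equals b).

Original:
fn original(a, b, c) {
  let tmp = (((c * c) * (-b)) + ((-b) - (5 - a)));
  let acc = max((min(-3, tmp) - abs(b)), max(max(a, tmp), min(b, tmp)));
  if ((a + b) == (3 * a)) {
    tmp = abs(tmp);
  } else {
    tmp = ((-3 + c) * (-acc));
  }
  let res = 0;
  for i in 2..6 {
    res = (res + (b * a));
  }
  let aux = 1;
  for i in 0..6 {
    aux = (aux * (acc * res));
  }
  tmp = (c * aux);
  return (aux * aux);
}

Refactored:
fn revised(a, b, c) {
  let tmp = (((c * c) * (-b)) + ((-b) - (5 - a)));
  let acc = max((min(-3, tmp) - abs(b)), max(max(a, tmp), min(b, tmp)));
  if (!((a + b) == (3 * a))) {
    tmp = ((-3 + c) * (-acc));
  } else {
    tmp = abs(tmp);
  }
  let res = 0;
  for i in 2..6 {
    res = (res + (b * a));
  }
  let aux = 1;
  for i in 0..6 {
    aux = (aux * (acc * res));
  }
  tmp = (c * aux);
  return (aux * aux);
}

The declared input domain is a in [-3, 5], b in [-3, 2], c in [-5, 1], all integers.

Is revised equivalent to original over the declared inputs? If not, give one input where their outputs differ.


The two versions differ — the changes include boolean connective usage differs.
Spot check at a=-2, b=-3, c=-5 — original: tmp = 71; acc = 71; ((a + b) == (3 * a)) -> false; tmp = 568; res = 0; [i=2]; res = 6; [i=3]; res = 12; [i=4]; res = 18; [i=5]; res = 24; aux = 1; [i=0]; aux = 1704; [i=1]; aux = 2903616; [i=2]; aux = 4947761664; [i=3]; aux = 8430985875456; [i=4]; aux = 14366399931777024; [i=5]; aux = 24480345483748048896; tmp = -122401727418740244480; return 599287315003663494114073050686806818816. revised: tmp = 71; acc = 71; (!((a + b) == (3 * a))) -> true; tmp = 568; res = 0; [i=2]; res = 6; [i=3]; res = 12; [i=4]; res = 18; [i=5]; res = 24; aux = 1; [i=0]; aux = 1704; [i=1]; aux = 2903616; [i=2]; aux = 4947761664; [i=3]; aux = 8430985875456; [i=4]; aux = 14366399931777024; [i=5]; aux = 24480345483748048896; tmp = -122401727418740244480; return 599287315003663494114073050686806818816. Both give 599287315003663494114073050686806818816.
Every one of the 378 inputs gives matching results.
verdict: equivalent


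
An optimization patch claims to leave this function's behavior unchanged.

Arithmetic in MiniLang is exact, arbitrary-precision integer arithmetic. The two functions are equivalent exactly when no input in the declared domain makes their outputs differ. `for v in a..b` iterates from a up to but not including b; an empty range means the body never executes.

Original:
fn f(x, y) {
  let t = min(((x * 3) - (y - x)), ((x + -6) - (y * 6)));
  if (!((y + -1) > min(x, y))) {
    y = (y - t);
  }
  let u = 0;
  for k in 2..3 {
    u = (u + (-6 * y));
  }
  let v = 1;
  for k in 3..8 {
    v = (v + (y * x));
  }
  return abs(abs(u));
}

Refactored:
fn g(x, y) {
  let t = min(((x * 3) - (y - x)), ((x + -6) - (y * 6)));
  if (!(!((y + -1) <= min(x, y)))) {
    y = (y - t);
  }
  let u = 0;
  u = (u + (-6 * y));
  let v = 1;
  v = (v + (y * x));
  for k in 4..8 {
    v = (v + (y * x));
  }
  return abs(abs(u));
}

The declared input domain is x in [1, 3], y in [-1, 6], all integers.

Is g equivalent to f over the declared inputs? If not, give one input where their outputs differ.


Side by side, the visible changes include: loop structure differs; boolean connective usage differs; arithmetic usage differs; comparison usage differs.
One worked example (x=2, y=6) — f: t=-40, then (!((y + -1) > min(x, y))) is false, then u=0, then (k=2), then u=-36, then v=1, then (k=3), then v=13, then (k=4), then v=25, then (k=5), then v=37, then (k=6), then v=49, then (k=7), then v=61, then returns 36; g: t=-40, then (!(!((y + -1) <= min(x, y)))) is false, then u=0, then u=-36, then v=1, then v=13, then (k=4), then v=25, then (k=5), then v=37, then (k=6), then v=49, then (k=7), then v=61, then returns 36; agreement on 36.
Checked all 24 inputs in the declared domain: the outputs agree on every one.
verdict: equivalent


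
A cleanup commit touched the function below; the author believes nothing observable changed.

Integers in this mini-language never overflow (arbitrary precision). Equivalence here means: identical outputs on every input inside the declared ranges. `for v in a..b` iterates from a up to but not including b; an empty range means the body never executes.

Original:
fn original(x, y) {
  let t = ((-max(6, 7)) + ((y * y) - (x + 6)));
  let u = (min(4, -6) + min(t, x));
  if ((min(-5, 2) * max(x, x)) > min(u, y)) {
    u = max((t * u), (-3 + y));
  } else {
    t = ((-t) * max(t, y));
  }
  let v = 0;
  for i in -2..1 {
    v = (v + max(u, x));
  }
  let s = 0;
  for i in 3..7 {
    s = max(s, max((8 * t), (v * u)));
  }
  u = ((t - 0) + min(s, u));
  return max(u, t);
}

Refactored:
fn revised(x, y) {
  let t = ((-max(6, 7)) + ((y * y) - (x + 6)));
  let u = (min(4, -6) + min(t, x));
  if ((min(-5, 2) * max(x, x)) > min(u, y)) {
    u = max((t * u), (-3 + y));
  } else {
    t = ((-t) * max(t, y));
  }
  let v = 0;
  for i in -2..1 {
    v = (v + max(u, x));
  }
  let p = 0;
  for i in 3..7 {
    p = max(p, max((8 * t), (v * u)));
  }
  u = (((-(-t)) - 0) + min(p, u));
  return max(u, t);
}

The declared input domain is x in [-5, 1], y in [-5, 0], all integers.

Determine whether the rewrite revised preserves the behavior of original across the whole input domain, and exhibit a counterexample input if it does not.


The two are interchangeable: local variable names differ, and every declared input agrees.
Spot check at x=-2, y=-3 — original: t := -2 | u := -8 | ((min(-5, 2) * max(x, x)) > min(u, y)): true | u := 16 | v := 0 | iter i=-2: | v := 16 | iter i=-1: | v := 32 | iter i=0: | v := 48 | s := 0 | iter i=3: | s := 768 | iter i=4: | s := 768 | iter i=5: | s := 768 | iter i=6: | s := 768 | u := 14 | result 14. revised: t := -2 | u := -8 | ((min(-5, 2) * max(x, x)) > min(u, y)): true | u := 16 | v := 0 | iter i=-2: | v := 16 | iter i=-1: | v := 32 | iter i=0: | v := 48 | p := 0 | iter i=3: | p := 768 | iter i=4: | p := 768 | iter i=5: | p := 768 | iter i=6: | p := 768 | u := 14 | result 14. Both give 14.
Sweeping the whole domain (42 inputs) finds no disagreement.
verdict: equivalent


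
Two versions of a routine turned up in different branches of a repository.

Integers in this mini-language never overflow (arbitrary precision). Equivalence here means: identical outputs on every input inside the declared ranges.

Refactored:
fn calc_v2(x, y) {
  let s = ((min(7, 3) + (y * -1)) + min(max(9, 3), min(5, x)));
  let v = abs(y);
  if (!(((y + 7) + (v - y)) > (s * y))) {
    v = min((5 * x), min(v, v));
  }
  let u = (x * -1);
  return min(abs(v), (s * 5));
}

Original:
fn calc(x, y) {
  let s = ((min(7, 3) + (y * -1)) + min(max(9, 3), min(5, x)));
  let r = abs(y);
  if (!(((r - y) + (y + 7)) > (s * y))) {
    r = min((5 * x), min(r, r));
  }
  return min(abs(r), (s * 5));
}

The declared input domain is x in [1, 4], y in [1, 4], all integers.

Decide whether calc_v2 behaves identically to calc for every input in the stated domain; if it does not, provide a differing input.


Changes here: constant usage differs, and arithmetic usage differs, and statement counts differ, and local variable names differ; the full 16-point sweep finds no disagreement.
verdict: equivalent


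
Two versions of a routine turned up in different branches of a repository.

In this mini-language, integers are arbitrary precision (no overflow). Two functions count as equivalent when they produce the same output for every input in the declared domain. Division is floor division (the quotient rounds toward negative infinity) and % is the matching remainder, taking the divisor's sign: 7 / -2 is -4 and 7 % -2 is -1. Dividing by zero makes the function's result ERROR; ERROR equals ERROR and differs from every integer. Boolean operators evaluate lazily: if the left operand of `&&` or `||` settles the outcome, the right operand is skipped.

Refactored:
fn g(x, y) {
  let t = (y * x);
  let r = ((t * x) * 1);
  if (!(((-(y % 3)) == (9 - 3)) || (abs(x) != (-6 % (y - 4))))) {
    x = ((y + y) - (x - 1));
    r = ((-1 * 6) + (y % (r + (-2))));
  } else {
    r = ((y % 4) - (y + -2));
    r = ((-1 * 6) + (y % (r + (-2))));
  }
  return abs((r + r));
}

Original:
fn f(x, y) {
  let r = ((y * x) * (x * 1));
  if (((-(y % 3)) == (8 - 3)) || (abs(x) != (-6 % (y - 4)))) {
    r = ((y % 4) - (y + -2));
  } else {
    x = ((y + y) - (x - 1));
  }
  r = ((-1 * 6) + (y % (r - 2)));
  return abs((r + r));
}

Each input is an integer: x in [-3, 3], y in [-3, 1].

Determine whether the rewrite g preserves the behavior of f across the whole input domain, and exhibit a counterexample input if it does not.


Although `8` became `9`, no input in the stated domain can expose it; all 35 inputs agree.
verdict: equivalent


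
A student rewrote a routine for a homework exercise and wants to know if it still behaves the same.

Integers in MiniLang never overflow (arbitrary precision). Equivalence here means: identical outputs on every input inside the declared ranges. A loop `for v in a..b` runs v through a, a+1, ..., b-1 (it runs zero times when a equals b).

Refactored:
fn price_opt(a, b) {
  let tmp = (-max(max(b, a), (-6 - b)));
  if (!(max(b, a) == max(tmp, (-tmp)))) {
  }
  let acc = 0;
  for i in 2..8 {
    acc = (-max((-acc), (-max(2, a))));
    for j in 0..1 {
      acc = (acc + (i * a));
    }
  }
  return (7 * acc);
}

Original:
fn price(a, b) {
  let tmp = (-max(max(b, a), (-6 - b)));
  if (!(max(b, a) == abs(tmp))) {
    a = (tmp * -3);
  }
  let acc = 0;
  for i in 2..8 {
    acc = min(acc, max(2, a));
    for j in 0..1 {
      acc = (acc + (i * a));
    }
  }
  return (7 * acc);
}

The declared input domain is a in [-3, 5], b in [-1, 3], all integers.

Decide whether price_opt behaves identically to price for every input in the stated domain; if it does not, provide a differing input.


These are not equivalent — on a=-2, b=-1 the outputs split (-567 vs -378).
price: tmp becomes 1; next (!(max(b, a) == abs(tmp))) evaluates to true; next a becomes -3; next acc becomes 0; next at i=2:; next acc becomes 0; next at j=0:; next acc becomes -6; next at i=3:; next acc becomes -6; next at j=0:; next acc becomes -15; next at i=4:; next acc becomes -15; next at j=0:; next acc becomes -27; next at i=5:; next acc becomes -27; next at j=0:; next acc becomes -42; next at i=6:; next acc becomes -42; next at j=0:; next acc becomes -60; next at i=7:; next acc becomes -60; next at j=0:; next acc becomes -81; next final value -567
price_opt: tmp becomes 1; next (!(max(b, a) == max(tmp, (-tmp)))) evaluates to true; next acc becomes 0; next at i=2:; next acc becomes 0; next at j=0:; next acc becomes -4; next at i=3:; next acc becomes -4; next at j=0:; next acc becomes -10; next at i=4:; next acc becomes -10; next at j=0:; next acc becomes -18; next at i=5:; next acc becomes -18; next at j=0:; next acc becomes -28; next at i=6:; next acc becomes -28; next at j=0:; next acc becomes -40; next at i=7:; next acc becomes -40; next at j=0:; next acc becomes -54; next final value -378
verdict: not equivalent; witness: a=-2, b=-1


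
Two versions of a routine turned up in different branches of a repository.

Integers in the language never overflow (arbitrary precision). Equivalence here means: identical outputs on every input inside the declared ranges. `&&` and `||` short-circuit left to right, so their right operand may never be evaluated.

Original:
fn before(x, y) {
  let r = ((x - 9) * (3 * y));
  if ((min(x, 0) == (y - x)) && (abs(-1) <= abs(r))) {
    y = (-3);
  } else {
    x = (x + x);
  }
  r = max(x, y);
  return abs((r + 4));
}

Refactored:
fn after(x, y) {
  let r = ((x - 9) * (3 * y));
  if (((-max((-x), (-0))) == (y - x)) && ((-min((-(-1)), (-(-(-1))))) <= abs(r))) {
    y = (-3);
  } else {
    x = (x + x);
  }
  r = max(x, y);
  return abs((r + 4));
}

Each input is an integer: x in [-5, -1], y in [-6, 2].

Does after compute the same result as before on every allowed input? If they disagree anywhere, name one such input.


Behavior is preserved: although constant usage differs; min/max/abs usage differs, the outputs never diverge.
Spot check at x=-2, y=-1 — before: r := 33 | ((min(x, 0) == (y - x)) && (abs(-1) <= abs(r))): false | x := -4 | r := -1 | result 3. after: r := 33 | (((-max((-x), (-0))) == (y - x)) && ((-min((-(-1)), (-(-(-1))))) <= abs(r))): false | x := -4 | r := -1 | result 3. Both give 3.
Sweeping the whole domain (45 inputs) finds no disagreement.
verdict: equivalent


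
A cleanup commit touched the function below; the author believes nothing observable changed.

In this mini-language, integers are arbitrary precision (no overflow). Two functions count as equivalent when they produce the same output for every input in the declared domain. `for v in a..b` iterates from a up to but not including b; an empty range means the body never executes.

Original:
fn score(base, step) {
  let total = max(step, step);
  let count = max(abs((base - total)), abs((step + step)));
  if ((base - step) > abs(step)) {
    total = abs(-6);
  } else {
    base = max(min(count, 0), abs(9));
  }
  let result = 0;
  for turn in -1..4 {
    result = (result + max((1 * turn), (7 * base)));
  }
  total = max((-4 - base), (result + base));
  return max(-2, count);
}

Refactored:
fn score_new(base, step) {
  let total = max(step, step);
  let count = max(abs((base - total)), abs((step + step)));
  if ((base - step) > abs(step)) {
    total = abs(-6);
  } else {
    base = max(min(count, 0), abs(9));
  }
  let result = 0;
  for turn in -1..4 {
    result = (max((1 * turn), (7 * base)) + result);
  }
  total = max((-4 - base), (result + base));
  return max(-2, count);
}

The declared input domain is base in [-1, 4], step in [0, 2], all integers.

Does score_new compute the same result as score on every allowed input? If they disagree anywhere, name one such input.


The two versions differ — the changes include same computation, different form.
One worked example (base=3, step=2) — score: total = 2; count = 4; ((base - step) > abs(step)) -> false; base = 9; result = 0; [turn=-1]; result = 63; [turn=0]; result = 126; [turn=1]; result = 189; [turn=2]; result = 252; [turn=3]; result = 315; total = 324; return 4; score_new: total = 2; count = 4; ((base - step) > abs(step)) -> false; base = 9; result = 0; [turn=-1]; result = 63; [turn=0]; result = 126; [turn=1]; result = 189; [turn=2]; result = 252; [turn=3]; result = 315; total = 324; return 4; agreement on 4.
An exhaustive pass over the 18 declared inputs shows identical outputs.
verdict: equivalent


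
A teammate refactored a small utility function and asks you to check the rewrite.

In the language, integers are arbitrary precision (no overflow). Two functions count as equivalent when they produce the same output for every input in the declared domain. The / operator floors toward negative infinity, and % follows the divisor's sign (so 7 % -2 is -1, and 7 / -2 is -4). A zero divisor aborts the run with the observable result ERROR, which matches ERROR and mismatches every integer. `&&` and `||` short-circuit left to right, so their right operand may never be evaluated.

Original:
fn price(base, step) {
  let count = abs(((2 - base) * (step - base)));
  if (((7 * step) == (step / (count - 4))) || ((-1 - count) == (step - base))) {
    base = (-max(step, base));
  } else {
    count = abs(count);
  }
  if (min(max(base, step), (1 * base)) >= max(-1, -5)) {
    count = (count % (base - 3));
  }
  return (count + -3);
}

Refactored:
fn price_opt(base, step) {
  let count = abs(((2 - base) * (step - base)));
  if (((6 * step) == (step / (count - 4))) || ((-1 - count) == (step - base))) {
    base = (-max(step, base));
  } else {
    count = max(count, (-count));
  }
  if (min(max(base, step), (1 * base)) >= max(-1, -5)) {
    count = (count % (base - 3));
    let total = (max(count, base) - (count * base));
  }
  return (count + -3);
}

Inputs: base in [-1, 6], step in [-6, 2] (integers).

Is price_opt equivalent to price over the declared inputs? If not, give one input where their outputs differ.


Although `7` became `6`, no input in the stated domain can expose it; all 72 inputs agree.
verdict: equivalent


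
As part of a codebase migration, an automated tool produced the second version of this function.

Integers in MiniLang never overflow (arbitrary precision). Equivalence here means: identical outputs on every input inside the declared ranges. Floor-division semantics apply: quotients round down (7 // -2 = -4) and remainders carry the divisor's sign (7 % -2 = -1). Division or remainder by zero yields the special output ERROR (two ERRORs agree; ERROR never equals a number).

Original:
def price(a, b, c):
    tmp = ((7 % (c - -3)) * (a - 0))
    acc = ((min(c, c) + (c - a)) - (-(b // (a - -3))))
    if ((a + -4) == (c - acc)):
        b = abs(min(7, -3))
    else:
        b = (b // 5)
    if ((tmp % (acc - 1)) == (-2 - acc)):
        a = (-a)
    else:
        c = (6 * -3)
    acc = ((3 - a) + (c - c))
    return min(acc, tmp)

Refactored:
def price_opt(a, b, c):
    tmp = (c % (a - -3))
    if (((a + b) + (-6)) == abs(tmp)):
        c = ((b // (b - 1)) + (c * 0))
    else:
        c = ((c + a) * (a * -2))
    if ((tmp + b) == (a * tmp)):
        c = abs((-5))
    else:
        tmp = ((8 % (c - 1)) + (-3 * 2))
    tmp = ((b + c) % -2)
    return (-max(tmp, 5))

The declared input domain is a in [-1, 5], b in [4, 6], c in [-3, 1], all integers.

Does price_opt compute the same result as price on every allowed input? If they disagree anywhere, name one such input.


There is a counterexample at a=-1, b=4, c=-3: ERROR on one side, -5 on the other.
price: hits division by zero so the output is ERROR
price_opt: tmp becomes 1; next (((a + b) + (-6)) == abs(tmp)) evaluates to false; next c becomes -8; next ((tmp + b) == (a * tmp)) evaluates to false; next tmp becomes -7; next tmp becomes 0; next final value -5
verdict: not equivalent; witness: a=-1, b=4, c=-3


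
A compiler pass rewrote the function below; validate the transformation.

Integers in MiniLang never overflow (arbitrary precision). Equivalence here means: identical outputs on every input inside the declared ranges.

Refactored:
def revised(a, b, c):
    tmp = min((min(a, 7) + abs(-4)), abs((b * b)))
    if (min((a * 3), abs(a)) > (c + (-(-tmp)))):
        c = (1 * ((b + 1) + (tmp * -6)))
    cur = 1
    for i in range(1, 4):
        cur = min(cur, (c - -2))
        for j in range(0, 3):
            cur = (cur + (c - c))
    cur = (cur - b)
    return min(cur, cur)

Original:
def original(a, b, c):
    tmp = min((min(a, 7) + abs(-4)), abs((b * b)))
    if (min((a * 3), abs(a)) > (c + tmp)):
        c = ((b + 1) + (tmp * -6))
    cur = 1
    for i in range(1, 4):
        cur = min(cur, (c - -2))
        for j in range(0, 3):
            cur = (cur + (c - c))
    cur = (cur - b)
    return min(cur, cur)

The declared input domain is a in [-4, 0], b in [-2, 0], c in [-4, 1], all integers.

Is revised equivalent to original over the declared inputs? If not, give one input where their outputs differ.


Behavior is preserved: although constant usage differs, plus arithmetic usage differs, the outputs never diverge.
Spot check at a=-4, b=-2, c=1 — original: tmp=0, then (min((a * 3), abs(a)) > (c + tmp)) is false, then cur=1, then (i=1), then cur=1, then (j=0), then cur=1, then (j=1), then cur=1, then (j=2), then cur=1, then (i=2), then cur=1, then (j=0), then cur=1, then (j=1), then cur=1, then (j=2), then cur=1, then (i=3), then cur=1, then (j=0), then cur=1, then (j=1), then cur=1, then (j=2), then cur=1, then cur=3, then returns 3. revised: tmp=0, then (min((a * 3), abs(a)) > (c + (-(-tmp)))) is false, then cur=1, then (i=1), then cur=1, then (j=0), then cur=1, then (j=1), then cur=1, then (j=2), then cur=1, then (i=2), then cur=1, then (j=0), then cur=1, then (j=1), then cur=1, then (j=2), then cur=1, then (i=3), then cur=1, then (j=0), then cur=1, then (j=1), then cur=1, then (j=2), then cur=1, then cur=3, then returns 3. Both give 3.
Checked all 90 inputs in the declared domain: the outputs agree on every one.
verdict: equivalent


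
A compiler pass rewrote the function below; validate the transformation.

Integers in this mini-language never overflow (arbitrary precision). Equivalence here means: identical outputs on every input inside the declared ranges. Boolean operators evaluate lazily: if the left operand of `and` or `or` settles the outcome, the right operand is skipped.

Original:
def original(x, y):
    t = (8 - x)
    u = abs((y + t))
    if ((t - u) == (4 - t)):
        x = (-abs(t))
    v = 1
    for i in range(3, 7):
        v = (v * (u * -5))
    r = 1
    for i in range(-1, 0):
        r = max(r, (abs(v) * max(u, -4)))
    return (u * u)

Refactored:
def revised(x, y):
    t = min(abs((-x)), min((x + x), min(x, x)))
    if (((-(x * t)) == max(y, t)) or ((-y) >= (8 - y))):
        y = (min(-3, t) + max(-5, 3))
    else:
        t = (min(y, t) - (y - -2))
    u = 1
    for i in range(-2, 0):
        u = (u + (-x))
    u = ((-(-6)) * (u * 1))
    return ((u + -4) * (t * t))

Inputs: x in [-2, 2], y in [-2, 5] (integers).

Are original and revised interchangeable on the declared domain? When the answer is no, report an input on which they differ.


Try x=-2, y=-2.
original: t := 10 | u := 8 | ((t - u) == (4 - t)): false | v := 1 | iter i=3: | v := -40 | iter i=4: | v := 1600 | iter i=5: | v := -64000 | iter i=6: | v := 2560000 | r := 1 | iter i=-1: | r := 20480000 | result 64
revised: t := -4 | (((-(x * t)) == max(y, t)) or ((-y) >= (8 - y))): false | t := -4 | u := 1 | iter i=-2: | u := 3 | iter i=-1: | u := 5 | u := 30 | result 416
64 != 416, so the rewrite changes behavior.
verdict: not equivalent; witness: x=-2, y=-2


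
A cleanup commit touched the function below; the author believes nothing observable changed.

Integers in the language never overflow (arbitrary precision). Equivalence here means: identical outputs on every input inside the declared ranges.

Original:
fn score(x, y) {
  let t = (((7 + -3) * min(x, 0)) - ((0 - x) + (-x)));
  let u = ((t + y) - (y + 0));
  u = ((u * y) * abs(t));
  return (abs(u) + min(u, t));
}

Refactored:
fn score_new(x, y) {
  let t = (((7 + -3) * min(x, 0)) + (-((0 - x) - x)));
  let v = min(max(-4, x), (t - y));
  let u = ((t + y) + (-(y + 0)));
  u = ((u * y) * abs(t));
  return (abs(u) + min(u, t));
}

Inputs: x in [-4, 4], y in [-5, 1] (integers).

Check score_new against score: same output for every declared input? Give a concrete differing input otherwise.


Differences: arithmetic usage differs; also statement counts differ; also min/max/abs usage differs; also constant usage differs; also local variable names differ — yet all 63 inputs agree.
verdict: equivalent


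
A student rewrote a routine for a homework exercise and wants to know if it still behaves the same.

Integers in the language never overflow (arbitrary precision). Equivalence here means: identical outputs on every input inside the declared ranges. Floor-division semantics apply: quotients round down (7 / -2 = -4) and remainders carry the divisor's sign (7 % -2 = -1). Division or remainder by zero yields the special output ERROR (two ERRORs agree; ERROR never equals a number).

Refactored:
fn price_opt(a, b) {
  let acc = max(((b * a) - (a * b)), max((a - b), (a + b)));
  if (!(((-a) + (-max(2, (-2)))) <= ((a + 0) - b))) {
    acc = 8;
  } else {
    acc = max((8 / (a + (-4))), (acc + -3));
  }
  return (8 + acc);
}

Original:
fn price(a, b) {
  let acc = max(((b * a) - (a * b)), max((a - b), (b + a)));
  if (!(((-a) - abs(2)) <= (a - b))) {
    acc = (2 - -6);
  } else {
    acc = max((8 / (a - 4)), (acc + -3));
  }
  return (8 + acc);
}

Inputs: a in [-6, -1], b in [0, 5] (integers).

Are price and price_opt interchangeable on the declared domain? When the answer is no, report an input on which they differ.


This is a faithful refactor — constant usage differs, and arithmetic usage differs, and min/max/abs usage differs, but the computed results match everywhere.
As a probe, take a=-2, b=0: price runs acc becomes 0; next (!(((-a) - abs(2)) <= (a - b))) evaluates to true; next acc becomes 8; next final value 16; price_opt runs acc becomes 0; next (!(((-a) + (-max(2, (-2)))) <= ((a + 0) - b))) evaluates to true; next acc becomes 8; next final value 16; both end at 16.
An exhaustive pass over the 36 declared inputs shows identical outputs.
verdict: equivalent


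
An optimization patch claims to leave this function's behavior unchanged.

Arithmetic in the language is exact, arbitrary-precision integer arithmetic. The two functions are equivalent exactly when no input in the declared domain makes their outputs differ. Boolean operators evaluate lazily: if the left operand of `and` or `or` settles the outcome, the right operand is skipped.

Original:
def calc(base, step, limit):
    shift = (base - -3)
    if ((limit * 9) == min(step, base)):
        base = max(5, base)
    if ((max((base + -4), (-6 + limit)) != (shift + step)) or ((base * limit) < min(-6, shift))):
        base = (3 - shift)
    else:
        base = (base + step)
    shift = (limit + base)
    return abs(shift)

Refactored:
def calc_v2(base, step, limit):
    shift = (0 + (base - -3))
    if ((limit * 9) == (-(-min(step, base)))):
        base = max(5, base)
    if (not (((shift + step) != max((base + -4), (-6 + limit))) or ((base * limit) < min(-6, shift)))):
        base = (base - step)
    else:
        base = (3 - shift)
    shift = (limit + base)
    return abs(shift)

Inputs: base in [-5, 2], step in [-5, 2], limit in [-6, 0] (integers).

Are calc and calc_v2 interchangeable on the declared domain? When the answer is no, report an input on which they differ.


There is a counterexample at base=-5, step=-5, limit=-1: 11 on one side, 1 on the other.
calc: shift=-2, then ((limit * 9) == min(step, base)) is false, then ((max((base + -4), (-6 + limit)) != (shift + step)) or ((base * limit) < min(-6, shift))) is false, then base=-10, then shift=-11, then returns 11
calc_v2: shift=-2, then ((limit * 9) == (-(-min(step, base)))) is false, then (not (((shift + step) != max((base + -4), (-6 + limit))) or ((base * limit) < min(-6, shift)))) is true, then base=0, then shift=-1, then returns 1
verdict: not equivalent; witness: base=-5, step=-5, limit=-1


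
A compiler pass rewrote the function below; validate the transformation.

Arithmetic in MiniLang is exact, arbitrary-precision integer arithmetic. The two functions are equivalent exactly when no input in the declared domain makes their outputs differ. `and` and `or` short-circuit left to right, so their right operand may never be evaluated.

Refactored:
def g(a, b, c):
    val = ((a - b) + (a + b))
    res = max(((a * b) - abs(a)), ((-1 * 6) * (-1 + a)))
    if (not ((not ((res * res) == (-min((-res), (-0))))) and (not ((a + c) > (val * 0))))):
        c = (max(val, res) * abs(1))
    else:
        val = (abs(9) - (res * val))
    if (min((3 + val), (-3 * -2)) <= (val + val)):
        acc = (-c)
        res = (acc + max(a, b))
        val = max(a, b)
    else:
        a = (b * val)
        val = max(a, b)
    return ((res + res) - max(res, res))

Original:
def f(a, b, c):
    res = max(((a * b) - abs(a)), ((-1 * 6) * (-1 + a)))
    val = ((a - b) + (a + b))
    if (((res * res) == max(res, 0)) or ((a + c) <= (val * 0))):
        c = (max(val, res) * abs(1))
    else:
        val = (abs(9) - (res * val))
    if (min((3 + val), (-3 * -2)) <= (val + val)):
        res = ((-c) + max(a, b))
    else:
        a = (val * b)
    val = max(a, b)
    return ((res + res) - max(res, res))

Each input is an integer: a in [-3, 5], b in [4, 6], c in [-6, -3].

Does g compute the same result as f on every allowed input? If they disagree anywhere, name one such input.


Not equivalent: a=-3, b=4, c=-6 separates them (24 vs 10).
f: res := 24 | val := -6 | (((res * res) == max(res, 0)) or ((a + c) <= (val * 0))): true | c := 24 | (min((3 + val), (-3 * -2)) <= (val + val)): false | a := -24 | val := 4 | result 24
g: val := -6 | res := 24 | (not ((not ((res * res) == (-min((-res), (-0))))) and (not ((a + c) > (val * 0))))): false | val := 153 | (min((3 + val), (-3 * -2)) <= (val + val)): true | acc := 6 | res := 10 | val := 4 | result 10
verdict: not equivalent; witness: a=-3, b=4, c=-6


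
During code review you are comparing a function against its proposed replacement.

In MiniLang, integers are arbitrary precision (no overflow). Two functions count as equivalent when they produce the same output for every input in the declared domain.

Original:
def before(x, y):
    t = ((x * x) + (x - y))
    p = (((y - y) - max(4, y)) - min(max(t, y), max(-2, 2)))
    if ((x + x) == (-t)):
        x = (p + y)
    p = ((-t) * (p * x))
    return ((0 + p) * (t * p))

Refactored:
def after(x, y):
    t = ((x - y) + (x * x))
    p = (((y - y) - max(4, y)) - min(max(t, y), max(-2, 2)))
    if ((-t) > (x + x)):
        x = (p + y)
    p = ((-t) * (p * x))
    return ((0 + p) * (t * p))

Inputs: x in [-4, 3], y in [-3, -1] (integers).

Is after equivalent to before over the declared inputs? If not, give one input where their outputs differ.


The rewrite breaks on x=-2, y=-2, where the results are 147456 and 9216.
before: t=4, then p=-6, then ((x + x) == (-t)) is true, then x=-8, then p=-192, then returns 147456
after: t=4, then p=-6, then ((-t) > (x + x)) is false, then p=-48, then returns 9216
verdict: not equivalent; witness: x=-2, y=-2
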